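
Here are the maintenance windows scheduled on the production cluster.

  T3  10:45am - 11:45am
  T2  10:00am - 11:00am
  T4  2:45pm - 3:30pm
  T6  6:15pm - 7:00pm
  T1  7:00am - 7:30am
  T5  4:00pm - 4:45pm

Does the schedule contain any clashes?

Yes

Sorted by start: T1, T2, T3, T4, T5, T6.
T2 starts after T1 ends, so T1 has no further overlaps.
T3 starts before T2 ends → T2 and T3 overlap.
That's a conflict, so the schedule is not conflict-free.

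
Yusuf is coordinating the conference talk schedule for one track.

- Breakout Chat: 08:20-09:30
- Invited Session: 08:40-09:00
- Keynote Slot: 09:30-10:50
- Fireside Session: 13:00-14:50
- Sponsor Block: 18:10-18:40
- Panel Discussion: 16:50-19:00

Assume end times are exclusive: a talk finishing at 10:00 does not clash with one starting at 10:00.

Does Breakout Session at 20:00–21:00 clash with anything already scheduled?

Breakout Chat: ends 09:30 at or before Breakout Session starts 20:00 → clear.
Invited Session: ends 09:00 at or before Breakout Session starts 20:00 → clear.
Keynote Slot: ends 10:50 at or before Breakout Session starts 20:00 → clear.
Fireside Session: ends 14:50 at or before Breakout Session starts 20:00 → clear.
Panel Discussion: ends 19:00 at or before Breakout Session starts 20:00 → clear.
Sponsor Block: ends 18:40 at or before Breakout Session starts 20:00 → clear.

No — it doesn't clash with anything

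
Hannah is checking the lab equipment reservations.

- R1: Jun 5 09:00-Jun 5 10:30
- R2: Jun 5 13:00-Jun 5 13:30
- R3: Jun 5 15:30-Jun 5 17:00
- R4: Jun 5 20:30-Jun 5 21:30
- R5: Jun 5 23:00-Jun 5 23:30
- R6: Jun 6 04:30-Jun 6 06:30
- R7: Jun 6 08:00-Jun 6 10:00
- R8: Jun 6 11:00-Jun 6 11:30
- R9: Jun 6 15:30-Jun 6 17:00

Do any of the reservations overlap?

No

Sorted by start: R1, R2, R3, R4, R5, R6, R7, R8, R9.
R2 starts after R1 ends, so nothing later overlaps R1 either.
R3 starts after R2 ends, so nothing later overlaps R2 either.
R4 starts after R3 ends, so nothing later overlaps R3 either.
R5 starts after R4 ends, so nothing later overlaps R4 either.
R6 starts after R5 ends, so nothing later overlaps R5 either.
R7 starts after R6 ends, so nothing later overlaps R6 either.
R8 starts after R7 ends, so nothing later overlaps R7 either.
R9 starts after R8 ends.
Every pair is clear; the schedule has no overlaps.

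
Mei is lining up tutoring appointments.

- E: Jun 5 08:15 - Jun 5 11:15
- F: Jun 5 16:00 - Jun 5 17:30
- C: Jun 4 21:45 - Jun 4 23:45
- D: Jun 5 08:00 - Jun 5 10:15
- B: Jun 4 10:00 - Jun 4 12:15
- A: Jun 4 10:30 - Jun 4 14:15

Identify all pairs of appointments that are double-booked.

A & B, D & E

Sorted by start: B, A, C, D, E, F.
A starts before B ends → B and A overlap.
C starts after B ends, so B has no further overlaps.
C starts after A ends, so A has no further overlaps.
D starts after C ends, so C has no further overlaps.
E starts before D ends → D and E overlap.
F starts after D ends.
F starts after E ends.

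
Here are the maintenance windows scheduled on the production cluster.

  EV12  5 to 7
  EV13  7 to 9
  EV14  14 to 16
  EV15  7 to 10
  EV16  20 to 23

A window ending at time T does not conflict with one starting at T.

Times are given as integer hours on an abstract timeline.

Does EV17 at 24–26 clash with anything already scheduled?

No — it doesn't clash with anything

EV12: ends 7 at or before EV17 starts 24 → clear.
EV13: ends 9 at or before EV17 starts 24 → clear.
EV15: ends 10 at or before EV17 starts 24 → clear.
EV14: ends 16 at or before EV17 starts 24 → clear.
EV16: ends 23 at or before EV17 starts 24 → clear.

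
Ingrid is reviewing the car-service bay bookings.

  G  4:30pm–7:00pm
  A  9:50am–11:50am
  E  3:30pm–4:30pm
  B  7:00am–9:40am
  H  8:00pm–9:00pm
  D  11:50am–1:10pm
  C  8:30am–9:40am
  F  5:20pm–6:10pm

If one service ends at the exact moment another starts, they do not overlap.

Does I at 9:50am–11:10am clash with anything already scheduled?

B: ends 9:40am at or before I starts 9:50am → clear.
C: ends 9:40am at or before I starts 9:50am → clear.
A: starts 9:50am before I ends 11:10am, and ends 11:50am after I starts 9:50am → overlap.
D: starts 11:50am at or after I ends 11:10am → clear.
E: starts 3:30pm at or after I ends 11:10am → clear.
G: starts 4:30pm at or after I ends 11:10am → clear.
F: starts 5:20pm at or after I ends 11:10am → clear.
H: starts 8:00pm at or after I ends 11:10am → clear.
I overlaps A.

Yes — it overlaps A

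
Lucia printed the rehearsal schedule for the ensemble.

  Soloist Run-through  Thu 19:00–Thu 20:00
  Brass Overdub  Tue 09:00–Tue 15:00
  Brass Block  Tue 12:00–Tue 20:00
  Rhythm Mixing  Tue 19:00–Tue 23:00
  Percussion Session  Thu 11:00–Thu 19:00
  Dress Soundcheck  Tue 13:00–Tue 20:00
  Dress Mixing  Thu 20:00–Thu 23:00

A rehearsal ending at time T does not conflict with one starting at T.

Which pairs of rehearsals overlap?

Brass Block & Brass Overdub, Brass Block & Dress Soundcheck, Brass Block & Rhythm Mixing, Brass Overdub & Dress Soundcheck, Dress Soundcheck & Rhythm Mixing

Sorted by start: Brass Overdub, Brass Block, Dress Soundcheck, Rhythm Mixing, Percussion Session, Soloist Run-through, Dress Mixing.
Brass Block starts before Brass Overdub ends → Brass Overdub and Brass Block overlap.
Dress Soundcheck starts before Brass Overdub ends → Brass Overdub and Dress Soundcheck overlap.
Rhythm Mixing starts after Brass Overdub ends; Brass Overdub is clear from here.
Dress Soundcheck starts before Brass Block ends → Brass Block and Dress Soundcheck overlap.
Rhythm Mixing starts before Brass Block ends → Brass Block and Rhythm Mixing overlap.
Percussion Session starts after Brass Block ends; Brass Block is clear from here.
Rhythm Mixing starts before Dress Soundcheck ends → Dress Soundcheck and Rhythm Mixing overlap.
Percussion Session starts after Dress Soundcheck ends; Dress Soundcheck is clear from here.
Percussion Session starts after Rhythm Mixing ends; Rhythm Mixing is clear from here.
Soloist Run-through starts exactly when Percussion Session ends (back-to-back, no overlap); Percussion Session is clear from here.
Dress Mixing starts exactly when Soloist Run-through ends (back-to-back, no overlap).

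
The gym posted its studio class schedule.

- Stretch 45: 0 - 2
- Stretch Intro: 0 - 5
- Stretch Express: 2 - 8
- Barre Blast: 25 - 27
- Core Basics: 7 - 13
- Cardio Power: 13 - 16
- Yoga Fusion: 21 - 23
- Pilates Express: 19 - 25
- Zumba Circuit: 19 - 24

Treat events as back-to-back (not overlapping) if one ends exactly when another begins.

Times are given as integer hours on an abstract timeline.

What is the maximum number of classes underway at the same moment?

Sweep the timeline, counting +1 at each start and −1 at each end (ends before starts at a tie):
0 start Stretch 45 → 1
0 start Stretch Intro → 2
2 end Stretch 45 → 1
2 start Stretch Express → 2
5 end Stretch Intro → 1
7 start Core Basics → 2
8 end Stretch Express → 1
13 end Core Basics → 0
13 start Cardio Power → 1
16 end Cardio Power → 0
19 start Pilates Express → 1
19 start Zumba Circuit → 2
21 start Yoga Fusion → 3
23 end Yoga Fusion → 2
24 end Zumba Circuit → 1
25 end Pilates Express → 0
25 start Barre Blast → 1
27 end Barre Blast → 0
Peak is 3, at 21 (Pilates Express, Yoga Fusion, Zumba Circuit).

3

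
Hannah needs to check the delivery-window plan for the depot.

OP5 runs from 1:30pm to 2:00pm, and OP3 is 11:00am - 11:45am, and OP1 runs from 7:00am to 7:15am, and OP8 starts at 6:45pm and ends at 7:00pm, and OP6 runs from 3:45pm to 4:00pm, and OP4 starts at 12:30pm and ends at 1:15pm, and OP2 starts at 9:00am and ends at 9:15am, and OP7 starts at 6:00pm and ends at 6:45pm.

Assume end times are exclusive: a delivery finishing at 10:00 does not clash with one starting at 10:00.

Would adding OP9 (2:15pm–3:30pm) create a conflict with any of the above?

No — it doesn't clash with anything

OP1: ends 7:15am at or before OP9 starts 2:15pm → clear.
OP2: ends 9:15am at or before OP9 starts 2:15pm → clear.
OP3: ends 11:45am at or before OP9 starts 2:15pm → clear.
OP4: ends 1:15pm at or before OP9 starts 2:15pm → clear.
OP5: ends 2:00pm at or before OP9 starts 2:15pm → clear.
OP6: starts 3:45pm at or after OP9 ends 3:30pm → clear.
OP7: starts 6:00pm at or after OP9 ends 3:30pm → clear.
OP8: starts 6:45pm at or after OP9 ends 3:30pm → clear.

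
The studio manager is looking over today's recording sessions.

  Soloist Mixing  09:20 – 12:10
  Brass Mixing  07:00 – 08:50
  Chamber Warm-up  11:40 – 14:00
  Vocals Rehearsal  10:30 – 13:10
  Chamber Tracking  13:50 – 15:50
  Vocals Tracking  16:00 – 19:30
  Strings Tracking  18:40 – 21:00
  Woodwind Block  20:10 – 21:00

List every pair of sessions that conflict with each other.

Sorted by start: Brass Mixing, Soloist Mixing, Vocals Rehearsal, Chamber Warm-up, Chamber Tracking, Vocals Tracking, Strings Tracking, Woodwind Block.
Soloist Mixing starts after Brass Mixing ends, so Brass Mixing has no further overlaps.
Vocals Rehearsal starts before Soloist Mixing ends → Soloist Mixing and Vocals Rehearsal overlap.
Chamber Warm-up starts before Soloist Mixing ends → Soloist Mixing and Chamber Warm-up overlap.
Chamber Tracking starts after Soloist Mixing ends, so Soloist Mixing has no further overlaps.
Chamber Warm-up starts before Vocals Rehearsal ends → Vocals Rehearsal and Chamber Warm-up overlap.
Chamber Tracking starts after Vocals Rehearsal ends, so Vocals Rehearsal has no further overlaps.
Chamber Tracking starts before Chamber Warm-up ends → Chamber Warm-up and Chamber Tracking overlap.
Vocals Tracking starts after Chamber Warm-up ends, so Chamber Warm-up has no further overlaps.
Vocals Tracking starts after Chamber Tracking ends, so Chamber Tracking has no further overlaps.
Strings Tracking starts before Vocals Tracking ends → Vocals Tracking and Strings Tracking overlap.
Woodwind Block starts after Vocals Tracking ends.
Woodwind Block starts before Strings Tracking ends → Strings Tracking and Woodwind Block overlap.

Chamber Tracking & Chamber Warm-up, Chamber Warm-up & Soloist Mixing, Chamber Warm-up & Vocals Rehearsal, Soloist Mixing & Vocals Rehearsal, Strings Tracking & Vocals Tracking, Strings Tracking & Woodwind Block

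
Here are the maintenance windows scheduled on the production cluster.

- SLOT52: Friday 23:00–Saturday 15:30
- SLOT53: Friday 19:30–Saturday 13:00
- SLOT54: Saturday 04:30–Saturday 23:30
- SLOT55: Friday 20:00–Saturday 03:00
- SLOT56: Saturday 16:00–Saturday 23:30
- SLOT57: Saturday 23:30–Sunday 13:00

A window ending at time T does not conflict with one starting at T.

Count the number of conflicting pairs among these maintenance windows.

Sorted by start: SLOT53, SLOT55, SLOT52, SLOT54, SLOT56, SLOT57.
SLOT55 starts before SLOT53 ends → SLOT53 and SLOT55 overlap.
SLOT52 starts before SLOT53 ends → SLOT53 and SLOT52 overlap.
SLOT54 starts before SLOT53 ends → SLOT53 and SLOT54 overlap.
SLOT56 starts after SLOT53 ends; SLOT53 is clear from here.
SLOT52 starts before SLOT55 ends → SLOT55 and SLOT52 overlap.
SLOT54 starts after SLOT55 ends; SLOT55 is clear from here.
SLOT54 starts before SLOT52 ends → SLOT52 and SLOT54 overlap.
SLOT56 starts after SLOT52 ends; SLOT52 is clear from here.
SLOT56 starts before SLOT54 ends → SLOT54 and SLOT56 overlap.
SLOT57 starts exactly when SLOT54 ends (back-to-back, no overlap).
SLOT57 starts exactly when SLOT56 ends (back-to-back, no overlap).
Overlapping pairs: SLOT52 & SLOT53, SLOT52 & SLOT54, SLOT52 & SLOT55, SLOT53 & SLOT54, SLOT53 & SLOT55, SLOT54 & SLOT56 — 6 in total.

6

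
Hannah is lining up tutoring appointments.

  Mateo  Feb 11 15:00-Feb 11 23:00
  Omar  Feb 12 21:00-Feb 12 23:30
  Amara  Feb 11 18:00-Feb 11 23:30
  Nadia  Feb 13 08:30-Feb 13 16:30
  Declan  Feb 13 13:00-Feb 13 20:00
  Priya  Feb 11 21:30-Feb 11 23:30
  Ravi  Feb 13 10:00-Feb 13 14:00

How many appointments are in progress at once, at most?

Walk through starts and ends in time order (an end at T is processed before a start at T):
Feb 11 15:00 start Mateo → 1
Feb 11 18:00 start Amara → 2
Feb 11 21:30 start Priya → 3
Feb 11 23:00 end Mateo → 2
Feb 11 23:30 end Amara → 1
Feb 11 23:30 end Priya → 0
Feb 12 21:00 start Omar → 1
Feb 12 23:30 end Omar → 0
Feb 13 08:30 start Nadia → 1
Feb 13 10:00 start Ravi → 2
Feb 13 13:00 start Declan → 3
Feb 13 14:00 end Ravi → 2
Feb 13 16:30 end Nadia → 1
Feb 13 20:00 end Declan → 0
Peak is 3, at Feb 11 21:30 (Amara, Mateo, Priya).

3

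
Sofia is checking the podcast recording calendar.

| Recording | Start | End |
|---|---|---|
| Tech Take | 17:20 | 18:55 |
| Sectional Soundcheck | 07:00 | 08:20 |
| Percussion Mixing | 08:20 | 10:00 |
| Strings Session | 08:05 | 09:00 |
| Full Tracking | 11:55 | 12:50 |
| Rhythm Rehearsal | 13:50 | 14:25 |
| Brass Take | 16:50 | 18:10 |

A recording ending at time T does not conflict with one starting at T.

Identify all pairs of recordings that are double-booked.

Brass Take & Tech Take, Percussion Mixing & Strings Session, Sectional Soundcheck & Strings Session

Sorted by start: Sectional Soundcheck, Strings Session, Percussion Mixing, Full Tracking, Rhythm Rehearsal, Brass Take, Tech Take.
Strings Session starts before Sectional Soundcheck ends → Sectional Soundcheck and Strings Session overlap.
Percussion Mixing starts exactly when Sectional Soundcheck ends (back-to-back, no overlap) — done with Sectional Soundcheck.
Percussion Mixing starts before Strings Session ends → Strings Session and Percussion Mixing overlap.
Full Tracking starts after Strings Session ends — done with Strings Session.
Full Tracking starts after Percussion Mixing ends — done with Percussion Mixing.
Rhythm Rehearsal starts after Full Tracking ends — done with Full Tracking.
Brass Take starts after Rhythm Rehearsal ends — done with Rhythm Rehearsal.
Tech Take starts before Brass Take ends → Brass Take and Tech Take overlap.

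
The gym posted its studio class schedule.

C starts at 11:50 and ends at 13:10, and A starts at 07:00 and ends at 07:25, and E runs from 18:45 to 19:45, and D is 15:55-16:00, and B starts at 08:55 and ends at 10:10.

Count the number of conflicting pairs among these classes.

Sorted by start: A, B, C, D, E.
B starts after A ends, so A has no further overlaps.
C starts after B ends, so B has no further overlaps.
D starts after C ends, so C has no further overlaps.
E starts after D ends.
No pair overlaps.

0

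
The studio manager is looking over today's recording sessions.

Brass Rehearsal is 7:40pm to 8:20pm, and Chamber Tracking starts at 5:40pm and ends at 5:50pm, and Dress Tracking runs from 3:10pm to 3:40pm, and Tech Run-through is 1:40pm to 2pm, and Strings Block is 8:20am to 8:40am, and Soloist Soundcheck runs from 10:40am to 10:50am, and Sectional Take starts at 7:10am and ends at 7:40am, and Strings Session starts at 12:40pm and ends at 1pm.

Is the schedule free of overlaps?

Sorted by start: Sectional Take, Strings Block, Soloist Soundcheck, Strings Session, Tech Run-through, Dress Tracking, Chamber Tracking, Brass Rehearsal.
Strings Block starts after Sectional Take ends — done with Sectional Take.
Soloist Soundcheck starts after Strings Block ends — done with Strings Block.
Strings Session starts after Soloist Soundcheck ends — done with Soloist Soundcheck.
Tech Run-through starts after Strings Session ends — done with Strings Session.
Dress Tracking starts after Tech Run-through ends — done with Tech Run-through.
Chamber Tracking starts after Dress Tracking ends — done with Dress Tracking.
Brass Rehearsal starts after Chamber Tracking ends.
Every pair is clear; the schedule has no overlaps.

Yes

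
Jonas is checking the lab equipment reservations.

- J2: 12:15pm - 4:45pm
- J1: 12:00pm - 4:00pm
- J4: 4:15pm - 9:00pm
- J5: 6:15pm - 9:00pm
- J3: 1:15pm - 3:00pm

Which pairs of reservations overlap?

Sorted by start: J1, J2, J3, J4, J5.
J2 starts before J1 ends → J1 and J2 overlap.
J3 starts before J1 ends → J1 and J3 overlap.
J4 starts after J1 ends; J1 is clear from here.
J3 starts before J2 ends → J2 and J3 overlap.
J4 starts before J2 ends → J2 and J4 overlap.
J5 starts after J2 ends.
J4 starts after J3 ends; J3 is clear from here.
J5 starts before J4 ends → J4 and J5 overlap.

J1 & J2, J1 & J3, J2 & J3, J2 & J4, J4 & J5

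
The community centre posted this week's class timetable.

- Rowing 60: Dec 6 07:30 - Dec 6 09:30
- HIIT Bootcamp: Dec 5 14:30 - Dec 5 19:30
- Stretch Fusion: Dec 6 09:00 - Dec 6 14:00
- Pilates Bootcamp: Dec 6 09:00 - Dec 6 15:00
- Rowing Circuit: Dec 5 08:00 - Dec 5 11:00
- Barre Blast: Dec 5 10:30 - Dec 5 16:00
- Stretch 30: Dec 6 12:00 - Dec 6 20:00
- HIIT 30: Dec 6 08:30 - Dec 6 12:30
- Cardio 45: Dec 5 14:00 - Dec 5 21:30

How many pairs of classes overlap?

Sorted by start: Rowing Circuit, Barre Blast, Cardio 45, HIIT Bootcamp, Rowing 60, HIIT 30, Stretch Fusion, Pilates Bootcamp, Stretch 30.
Barre Blast starts before Rowing Circuit ends → Rowing Circuit and Barre Blast overlap.
Cardio 45 starts after Rowing Circuit ends, so nothing later overlaps Rowing Circuit either.
Cardio 45 starts before Barre Blast ends → Barre Blast and Cardio 45 overlap.
HIIT Bootcamp starts before Barre Blast ends → Barre Blast and HIIT Bootcamp overlap.
Rowing 60 starts after Barre Blast ends, so nothing later overlaps Barre Blast either.
HIIT Bootcamp starts before Cardio 45 ends → Cardio 45 and HIIT Bootcamp overlap.
Rowing 60 starts after Cardio 45 ends, so nothing later overlaps Cardio 45 either.
Rowing 60 starts after HIIT Bootcamp ends, so nothing later overlaps HIIT Bootcamp either.
HIIT 30 starts before Rowing 60 ends → Rowing 60 and HIIT 30 overlap.
Stretch Fusion starts before Rowing 60 ends → Rowing 60 and Stretch Fusion overlap.
Pilates Bootcamp starts before Rowing 60 ends → Rowing 60 and Pilates Bootcamp overlap.
Stretch 30 starts after Rowing 60 ends.
Stretch Fusion starts before HIIT 30 ends → HIIT 30 and Stretch Fusion overlap.
Pilates Bootcamp starts before HIIT 30 ends → HIIT 30 and Pilates Bootcamp overlap.
Stretch 30 starts before HIIT 30 ends → HIIT 30 and Stretch 30 overlap.
Pilates Bootcamp starts before Stretch Fusion ends → Stretch Fusion and Pilates Bootcamp overlap.
Stretch 30 starts before Stretch Fusion ends → Stretch Fusion and Stretch 30 overlap.
Stretch 30 starts before Pilates Bootcamp ends → Pilates Bootcamp and Stretch 30 overlap.
Overlapping pairs: Barre Blast & Cardio 45, Barre Blast & HIIT Bootcamp, Barre Blast & Rowing Circuit, Cardio 45 & HIIT Bootcamp, HIIT 30 & Pilates Bootcamp, HIIT 30 & Rowing 60, HIIT 30 & Stretch 30, HIIT 30 & Stretch Fusion, Pilates Bootcamp & Rowing 60, Pilates Bootcamp & Stretch 30, Pilates Bootcamp & Stretch Fusion, Rowing 60 & Stretch Fusion, Stretch 30 & Stretch Fusion — 13 in total.

13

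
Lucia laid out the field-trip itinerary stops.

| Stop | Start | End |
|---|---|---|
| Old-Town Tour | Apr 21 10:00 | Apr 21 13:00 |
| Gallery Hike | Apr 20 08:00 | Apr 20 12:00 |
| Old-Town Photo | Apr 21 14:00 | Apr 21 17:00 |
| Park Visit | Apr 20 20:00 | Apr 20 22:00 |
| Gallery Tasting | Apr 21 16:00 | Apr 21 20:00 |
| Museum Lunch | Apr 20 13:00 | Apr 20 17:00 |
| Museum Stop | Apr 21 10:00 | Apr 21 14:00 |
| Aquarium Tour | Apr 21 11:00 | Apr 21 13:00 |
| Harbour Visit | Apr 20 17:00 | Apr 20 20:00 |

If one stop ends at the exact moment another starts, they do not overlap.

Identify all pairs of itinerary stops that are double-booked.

Aquarium Tour & Museum Stop, Aquarium Tour & Old-Town Tour, Gallery Tasting & Old-Town Photo, Museum Stop & Old-Town Tour

Sorted by start: Gallery Hike, Museum Lunch, Harbour Visit, Park Visit, Museum Stop, Old-Town Tour, Aquarium Tour, Old-Town Photo, Gallery Tasting.
Museum Lunch starts after Gallery Hike ends — done with Gallery Hike.
Harbour Visit starts exactly when Museum Lunch ends (back-to-back, no overlap) — done with Museum Lunch.
Park Visit starts exactly when Harbour Visit ends (back-to-back, no overlap) — done with Harbour Visit.
Museum Stop starts after Park Visit ends — done with Park Visit.
Old-Town Tour starts before Museum Stop ends → Museum Stop and Old-Town Tour overlap.
Aquarium Tour starts before Museum Stop ends → Museum Stop and Aquarium Tour overlap.
Old-Town Photo starts exactly when Museum Stop ends (back-to-back, no overlap) — done with Museum Stop.
Aquarium Tour starts before Old-Town Tour ends → Old-Town Tour and Aquarium Tour overlap.
Old-Town Photo starts after Old-Town Tour ends — done with Old-Town Tour.
Old-Town Photo starts after Aquarium Tour ends — done with Aquarium Tour.
Gallery Tasting starts before Old-Town Photo ends → Old-Town Photo and Gallery Tasting overlap.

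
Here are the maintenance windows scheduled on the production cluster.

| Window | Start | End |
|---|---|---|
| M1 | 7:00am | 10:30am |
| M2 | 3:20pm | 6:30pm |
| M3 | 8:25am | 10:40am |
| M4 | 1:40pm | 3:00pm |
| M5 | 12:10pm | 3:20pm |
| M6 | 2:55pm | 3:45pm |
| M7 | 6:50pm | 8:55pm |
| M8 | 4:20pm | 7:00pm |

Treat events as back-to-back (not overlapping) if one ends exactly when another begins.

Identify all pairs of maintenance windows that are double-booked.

M1 & M3, M2 & M6, M2 & M8, M4 & M5, M4 & M6, M5 & M6, M7 & M8

Sorted by start: M1, M3, M5, M4, M6, M2, M8, M7.
M3 starts before M1 ends → M1 and M3 overlap.
M5 starts after M1 ends, so M1 has no further overlaps.
M5 starts after M3 ends, so M3 has no further overlaps.
M4 starts before M5 ends → M5 and M4 overlap.
M6 starts before M5 ends → M5 and M6 overlap.
M2 starts exactly when M5 ends (back-to-back, no overlap), so M5 has no further overlaps.
M6 starts before M4 ends → M4 and M6 overlap.
M2 starts after M4 ends, so M4 has no further overlaps.
M2 starts before M6 ends → M6 and M2 overlap.
M8 starts after M6 ends, so M6 has no further overlaps.
M8 starts before M2 ends → M2 and M8 overlap.
M7 starts after M2 ends.
M7 starts before M8 ends → M8 and M7 overlap.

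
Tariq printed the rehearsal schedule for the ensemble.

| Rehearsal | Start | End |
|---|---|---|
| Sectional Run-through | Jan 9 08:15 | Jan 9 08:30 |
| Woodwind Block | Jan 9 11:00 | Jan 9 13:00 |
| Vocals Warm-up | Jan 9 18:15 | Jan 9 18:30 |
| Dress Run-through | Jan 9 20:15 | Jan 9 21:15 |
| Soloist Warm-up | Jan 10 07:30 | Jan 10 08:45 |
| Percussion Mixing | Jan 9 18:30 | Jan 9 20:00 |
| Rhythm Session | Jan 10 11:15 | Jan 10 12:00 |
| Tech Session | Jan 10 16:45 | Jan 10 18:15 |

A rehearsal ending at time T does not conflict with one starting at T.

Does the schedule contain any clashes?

No

Sorted by start: Sectional Run-through, Woodwind Block, Vocals Warm-up, Percussion Mixing, Dress Run-through, Soloist Warm-up, Rhythm Session, Tech Session.
Woodwind Block starts after Sectional Run-through ends, so Sectional Run-through has no further overlaps.
Vocals Warm-up starts after Woodwind Block ends, so Woodwind Block has no further overlaps.
Percussion Mixing starts exactly when Vocals Warm-up ends (back-to-back, no overlap), so Vocals Warm-up has no further overlaps.
Dress Run-through starts after Percussion Mixing ends, so Percussion Mixing has no further overlaps.
Soloist Warm-up starts after Dress Run-through ends, so Dress Run-through has no further overlaps.
Rhythm Session starts after Soloist Warm-up ends, so Soloist Warm-up has no further overlaps.
Tech Session starts after Rhythm Session ends.
Every pair is clear; the schedule has no overlaps.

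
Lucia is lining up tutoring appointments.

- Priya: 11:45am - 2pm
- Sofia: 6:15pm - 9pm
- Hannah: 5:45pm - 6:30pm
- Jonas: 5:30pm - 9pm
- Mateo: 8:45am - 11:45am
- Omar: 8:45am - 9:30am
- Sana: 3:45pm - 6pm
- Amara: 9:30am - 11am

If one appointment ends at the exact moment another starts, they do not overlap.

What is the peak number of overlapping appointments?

3

Sort all start/end points and keep a running count:
8:45am start Mateo → 1
8:45am start Omar → 2
9:30am end Omar → 1
9:30am start Amara → 2
11am end Amara → 1
11:45am end Mateo → 0
11:45am start Priya → 1
2pm end Priya → 0
3:45pm start Sana → 1
5:30pm start Jonas → 2
5:45pm start Hannah → 3
6pm end Sana → 2
6:15pm start Sofia → 3
6:30pm end Hannah → 2
9pm end Jonas → 1
9pm end Sofia → 0
Peak is 3, at 5:45pm (Hannah, Jonas, Sana).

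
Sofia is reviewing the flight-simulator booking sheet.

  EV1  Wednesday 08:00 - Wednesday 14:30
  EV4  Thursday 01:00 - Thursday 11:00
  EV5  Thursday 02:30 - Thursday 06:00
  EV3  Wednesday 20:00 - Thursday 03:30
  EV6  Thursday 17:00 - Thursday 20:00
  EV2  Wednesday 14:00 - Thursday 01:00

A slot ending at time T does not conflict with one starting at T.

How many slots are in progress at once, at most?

Sort all start/end points and keep a running count:
Wednesday 08:00 start EV1 → 1
Wednesday 14:00 start EV2 → 2
Wednesday 14:30 end EV1 → 1
Wednesday 20:00 start EV3 → 2
Thursday 01:00 end EV2 → 1
Thursday 01:00 start EV4 → 2
Thursday 02:30 start EV5 → 3
Thursday 03:30 end EV3 → 2
Thursday 06:00 end EV5 → 1
Thursday 11:00 end EV4 → 0
Thursday 17:00 start EV6 → 1
Thursday 20:00 end EV6 → 0
Peak is 3, at Thursday 02:30 (EV3, EV4, EV5).

3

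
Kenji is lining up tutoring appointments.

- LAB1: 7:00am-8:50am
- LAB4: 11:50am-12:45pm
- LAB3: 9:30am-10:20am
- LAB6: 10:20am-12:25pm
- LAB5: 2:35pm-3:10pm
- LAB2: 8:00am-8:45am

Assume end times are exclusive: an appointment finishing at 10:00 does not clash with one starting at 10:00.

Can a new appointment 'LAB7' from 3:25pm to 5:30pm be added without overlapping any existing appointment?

LAB1: ends 8:50am at or before LAB7 starts 3:25pm → clear.
LAB2: ends 8:45am at or before LAB7 starts 3:25pm → clear.
LAB3: ends 10:20am at or before LAB7 starts 3:25pm → clear.
LAB6: ends 12:25pm at or before LAB7 starts 3:25pm → clear.
LAB4: ends 12:45pm at or before LAB7 starts 3:25pm → clear.
LAB5: ends 3:10pm at or before LAB7 starts 3:25pm → clear.

Yes — the slot is free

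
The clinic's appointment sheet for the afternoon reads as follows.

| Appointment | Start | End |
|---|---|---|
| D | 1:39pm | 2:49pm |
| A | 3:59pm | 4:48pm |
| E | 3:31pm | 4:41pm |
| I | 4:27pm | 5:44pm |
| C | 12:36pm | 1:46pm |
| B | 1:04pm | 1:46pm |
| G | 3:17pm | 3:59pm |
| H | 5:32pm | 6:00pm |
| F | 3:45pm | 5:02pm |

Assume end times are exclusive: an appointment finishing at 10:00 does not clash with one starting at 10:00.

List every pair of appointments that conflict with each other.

Sorted by start: C, B, D, G, E, F, A, I, H.
B starts before C ends → C and B overlap.
D starts before C ends → C and D overlap.
G starts after C ends — done with C.
D starts before B ends → B and D overlap.
G starts after B ends — done with B.
G starts after D ends — done with D.
E starts before G ends → G and E overlap.
F starts before G ends → G and F overlap.
A starts exactly when G ends (back-to-back, no overlap) — done with G.
F starts before E ends → E and F overlap.
A starts before E ends → E and A overlap.
I starts before E ends → E and I overlap.
H starts after E ends.
A starts before F ends → F and A overlap.
I starts before F ends → F and I overlap.
H starts after F ends.
I starts before A ends → A and I overlap.
H starts after A ends.
H starts before I ends → I and H overlap.

A & E, A & F, A & I, B & C, B & D, C & D, E & F, E & G, E & I, F & G, F & I, H & I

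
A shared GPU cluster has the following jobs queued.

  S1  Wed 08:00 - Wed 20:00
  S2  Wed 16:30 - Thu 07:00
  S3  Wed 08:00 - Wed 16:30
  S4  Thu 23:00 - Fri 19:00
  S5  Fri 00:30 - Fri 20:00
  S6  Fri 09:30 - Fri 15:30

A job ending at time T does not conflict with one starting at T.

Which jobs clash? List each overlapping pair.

Check each pair: they overlap iff neither finishes before the other starts.
Sorted by start: S1, S3, S2, S4, S5, S6.
S3 starts before S1 ends → S1 and S3 overlap.
S2 starts before S1 ends → S1 and S2 overlap.
S4 starts after S1 ends — done with S1.
S2 starts exactly when S3 ends (back-to-back, no overlap) — done with S3.
S4 starts after S2 ends — done with S2.
S5 starts before S4 ends → S4 and S5 overlap.
S6 starts before S4 ends → S4 and S6 overlap.
S6 starts before S5 ends → S5 and S6 overlap.

S1 & S2, S1 & S3, S4 & S5, S4 & S6, S5 & S6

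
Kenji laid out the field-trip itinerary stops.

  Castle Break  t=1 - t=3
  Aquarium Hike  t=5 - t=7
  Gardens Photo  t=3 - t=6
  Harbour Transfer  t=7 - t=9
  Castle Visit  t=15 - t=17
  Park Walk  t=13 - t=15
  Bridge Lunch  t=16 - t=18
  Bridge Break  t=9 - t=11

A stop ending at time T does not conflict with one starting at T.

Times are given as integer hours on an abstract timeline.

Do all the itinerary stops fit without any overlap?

No

Sorted by start: Castle Break, Gardens Photo, Aquarium Hike, Harbour Transfer, Bridge Break, Park Walk, Castle Visit, Bridge Lunch.
Gardens Photo starts exactly when Castle Break ends (back-to-back, no overlap), so nothing later overlaps Castle Break either.
Aquarium Hike starts before Gardens Photo ends → Gardens Photo and Aquarium Hike overlap.
That's a conflict, so the schedule is not conflict-free.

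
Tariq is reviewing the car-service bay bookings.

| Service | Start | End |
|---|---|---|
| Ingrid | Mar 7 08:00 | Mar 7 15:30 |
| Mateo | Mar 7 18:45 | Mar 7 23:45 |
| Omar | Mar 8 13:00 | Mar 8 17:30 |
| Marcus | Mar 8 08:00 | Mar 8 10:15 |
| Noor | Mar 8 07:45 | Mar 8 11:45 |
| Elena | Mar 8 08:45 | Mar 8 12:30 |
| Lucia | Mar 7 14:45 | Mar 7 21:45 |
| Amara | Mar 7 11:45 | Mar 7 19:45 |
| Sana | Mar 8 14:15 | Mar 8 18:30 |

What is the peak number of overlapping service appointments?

3

Walk through starts and ends in time order (an end at T is processed before a start at T):
Mar 7 08:00 start Ingrid → 1
Mar 7 11:45 start Amara → 2
Mar 7 14:45 start Lucia → 3
Mar 7 15:30 end Ingrid → 2
Mar 7 18:45 start Mateo → 3
Mar 7 19:45 end Amara → 2
Mar 7 21:45 end Lucia → 1
Mar 7 23:45 end Mateo → 0
Mar 8 07:45 start Noor → 1
Mar 8 08:00 start Marcus → 2
Mar 8 08:45 start Elena → 3
Mar 8 10:15 end Marcus → 2
Mar 8 11:45 end Noor → 1
Mar 8 12:30 end Elena → 0
Mar 8 13:00 start Omar → 1
Mar 8 14:15 start Sana → 2
Mar 8 17:30 end Omar → 1
Mar 8 18:30 end Sana → 0
Peak is 3, at Mar 7 14:45 (Amara, Ingrid, Lucia).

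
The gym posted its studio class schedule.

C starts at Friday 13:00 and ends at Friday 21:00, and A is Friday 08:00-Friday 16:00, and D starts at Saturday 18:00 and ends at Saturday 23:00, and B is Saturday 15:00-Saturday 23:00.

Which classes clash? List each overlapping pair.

A & C, B & D

Sorted by start: A, C, B, D.
C starts before A ends → A and C overlap.
B starts after A ends, so nothing later overlaps A either.
B starts after C ends, so nothing later overlaps C either.
D starts before B ends → B and D overlap.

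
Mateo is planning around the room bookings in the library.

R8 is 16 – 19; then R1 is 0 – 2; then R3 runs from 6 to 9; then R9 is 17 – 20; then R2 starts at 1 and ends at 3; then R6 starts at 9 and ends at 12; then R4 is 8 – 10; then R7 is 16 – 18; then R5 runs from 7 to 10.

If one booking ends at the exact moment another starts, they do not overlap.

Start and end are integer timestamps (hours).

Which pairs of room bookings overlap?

R1 & R2, R3 & R4, R3 & R5, R4 & R5, R4 & R6, R5 & R6, R7 & R8, R7 & R9, R8 & R9

Sorted by start: R1, R2, R3, R5, R4, R6, R7, R8, R9.
R2 starts before R1 ends → R1 and R2 overlap.
R3 starts after R1 ends; R1 is clear from here.
R3 starts after R2 ends; R2 is clear from here.
R5 starts before R3 ends → R3 and R5 overlap.
R4 starts before R3 ends → R3 and R4 overlap.
R6 starts exactly when R3 ends (back-to-back, no overlap); R3 is clear from here.
R4 starts before R5 ends → R5 and R4 overlap.
R6 starts before R5 ends → R5 and R6 overlap.
R7 starts after R5 ends; R5 is clear from here.
R6 starts before R4 ends → R4 and R6 overlap.
R7 starts after R4 ends; R4 is clear from here.
R7 starts after R6 ends; R6 is clear from here.
R8 starts before R7 ends → R7 and R8 overlap.
R9 starts before R7 ends → R7 and R9 overlap.
R9 starts before R8 ends → R8 and R9 overlap.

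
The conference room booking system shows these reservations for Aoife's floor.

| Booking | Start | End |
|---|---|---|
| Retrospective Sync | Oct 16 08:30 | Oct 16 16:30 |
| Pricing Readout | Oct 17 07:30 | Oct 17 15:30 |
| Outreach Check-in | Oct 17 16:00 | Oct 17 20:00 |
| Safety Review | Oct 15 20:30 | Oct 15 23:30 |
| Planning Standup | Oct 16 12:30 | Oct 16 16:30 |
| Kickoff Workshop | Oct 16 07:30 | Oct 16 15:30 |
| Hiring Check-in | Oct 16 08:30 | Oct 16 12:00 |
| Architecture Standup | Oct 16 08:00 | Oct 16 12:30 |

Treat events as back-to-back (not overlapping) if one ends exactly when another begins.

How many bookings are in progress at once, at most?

4

Sweep the timeline, counting +1 at each start and −1 at each end (ends before starts at a tie):
Oct 15 20:30 start Safety Review → 1
Oct 15 23:30 end Safety Review → 0
Oct 16 07:30 start Kickoff Workshop → 1
Oct 16 08:00 start Architecture Standup → 2
Oct 16 08:30 start Hiring Check-in → 3
Oct 16 08:30 start Retrospective Sync → 4
Oct 16 12:00 end Hiring Check-in → 3
Oct 16 12:30 end Architecture Standup → 2
Oct 16 12:30 start Planning Standup → 3
Oct 16 15:30 end Kickoff Workshop → 2
Oct 16 16:30 end Planning Standup → 1
Oct 16 16:30 end Retrospective Sync → 0
Oct 17 07:30 start Pricing Readout → 1
Oct 17 15:30 end Pricing Readout → 0
Oct 17 16:00 start Outreach Check-in → 1
Oct 17 20:00 end Outreach Check-in → 0
Peak is 4, at Oct 16 08:30 (Architecture Standup, Hiring Check-in, Kickoff Workshop, Retrospective Sync).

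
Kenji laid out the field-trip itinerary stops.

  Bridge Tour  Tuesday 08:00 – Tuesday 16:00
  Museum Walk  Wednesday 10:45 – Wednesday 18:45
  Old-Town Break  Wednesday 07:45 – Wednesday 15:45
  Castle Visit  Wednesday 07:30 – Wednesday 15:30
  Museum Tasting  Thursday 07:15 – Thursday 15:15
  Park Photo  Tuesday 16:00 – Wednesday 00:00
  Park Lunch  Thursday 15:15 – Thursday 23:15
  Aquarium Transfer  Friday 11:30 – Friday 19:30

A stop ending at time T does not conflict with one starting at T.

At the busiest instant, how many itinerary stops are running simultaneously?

Sweep the timeline, counting +1 at each start and −1 at each end (ends before starts at a tie):
Tuesday 08:00 start Bridge Tour → 1
Tuesday 16:00 end Bridge Tour → 0
Tuesday 16:00 start Park Photo → 1
Wednesday 00:00 end Park Photo → 0
Wednesday 07:30 start Castle Visit → 1
Wednesday 07:45 start Old-Town Break → 2
Wednesday 10:45 start Museum Walk → 3
Wednesday 15:30 end Castle Visit → 2
Wednesday 15:45 end Old-Town Break → 1
Wednesday 18:45 end Museum Walk → 0
Thursday 07:15 start Museum Tasting → 1
Thursday 15:15 end Museum Tasting → 0
Thursday 15:15 start Park Lunch → 1
Thursday 23:15 end Park Lunch → 0
Friday 11:30 start Aquarium Transfer → 1
Friday 19:30 end Aquarium Transfer → 0
Peak is 3, at Wednesday 10:45 (Castle Visit, Museum Walk, Old-Town Break).

3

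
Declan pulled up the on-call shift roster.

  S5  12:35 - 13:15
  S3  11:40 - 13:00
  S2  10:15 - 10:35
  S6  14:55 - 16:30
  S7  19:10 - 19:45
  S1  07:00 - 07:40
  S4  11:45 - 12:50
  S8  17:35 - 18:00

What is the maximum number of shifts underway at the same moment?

3

Sweep the timeline, counting +1 at each start and −1 at each end (ends before starts at a tie):
07:00 start S1 → 1
07:40 end S1 → 0
10:15 start S2 → 1
10:35 end S2 → 0
11:40 start S3 → 1
11:45 start S4 → 2
12:35 start S5 → 3
12:50 end S4 → 2
13:00 end S3 → 1
13:15 end S5 → 0
14:55 start S6 → 1
16:30 end S6 → 0
17:35 start S8 → 1
18:00 end S8 → 0
19:10 start S7 → 1
19:45 end S7 → 0
Peak is 3, at 12:35 (S3, S4, S5).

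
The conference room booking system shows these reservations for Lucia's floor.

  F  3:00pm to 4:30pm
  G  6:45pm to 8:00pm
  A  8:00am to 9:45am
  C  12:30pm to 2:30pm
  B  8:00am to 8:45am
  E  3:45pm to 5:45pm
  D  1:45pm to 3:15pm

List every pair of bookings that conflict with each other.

Sorted by start: A, B, C, D, F, E, G.
B starts before A ends → A and B overlap.
C starts after A ends; A is clear from here.
C starts after B ends; B is clear from here.
D starts before C ends → C and D overlap.
F starts after C ends; C is clear from here.
F starts before D ends → D and F overlap.
E starts after D ends; D is clear from here.
E starts before F ends → F and E overlap.
G starts after F ends.
G starts after E ends.

A & B, C & D, D & F, E & F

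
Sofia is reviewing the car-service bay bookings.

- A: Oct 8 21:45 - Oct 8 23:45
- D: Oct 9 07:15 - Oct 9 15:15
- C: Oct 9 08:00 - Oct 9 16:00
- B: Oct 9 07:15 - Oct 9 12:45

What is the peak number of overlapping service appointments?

Sweep the timeline, counting +1 at each start and −1 at each end (ends before starts at a tie):
Oct 8 21:45 start A → 1
Oct 8 23:45 end A → 0
Oct 9 07:15 start B → 1
Oct 9 07:15 start D → 2
Oct 9 08:00 start C → 3
Oct 9 12:45 end B → 2
Oct 9 15:15 end D → 1
Oct 9 16:00 end C → 0
Peak is 3, at Oct 9 08:00 (B, C, D).

3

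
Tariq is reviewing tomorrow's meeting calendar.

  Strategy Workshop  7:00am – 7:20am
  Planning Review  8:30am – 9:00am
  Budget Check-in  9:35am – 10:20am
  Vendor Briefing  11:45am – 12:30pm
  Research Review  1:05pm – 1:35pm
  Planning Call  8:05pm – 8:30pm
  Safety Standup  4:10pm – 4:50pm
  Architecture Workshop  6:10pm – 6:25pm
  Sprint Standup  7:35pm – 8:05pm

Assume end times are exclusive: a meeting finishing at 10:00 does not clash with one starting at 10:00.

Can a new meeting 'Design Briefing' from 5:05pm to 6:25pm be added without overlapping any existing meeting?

No — it overlaps Architecture Workshop

Strategy Workshop: ends 7:20am at or before Design Briefing starts 5:05pm → clear.
Planning Review: ends 9:00am at or before Design Briefing starts 5:05pm → clear.
Budget Check-in: ends 10:20am at or before Design Briefing starts 5:05pm → clear.
Vendor Briefing: ends 12:30pm at or before Design Briefing starts 5:05pm → clear.
Research Review: ends 1:35pm at or before Design Briefing starts 5:05pm → clear.
Safety Standup: ends 4:50pm at or before Design Briefing starts 5:05pm → clear.
Architecture Workshop: starts 6:10pm before Design Briefing ends 6:25pm, and ends 6:25pm after Design Briefing starts 5:05pm → overlap.
Sprint Standup: starts 7:35pm at or after Design Briefing ends 6:25pm → clear.
Planning Call: starts 8:05pm at or after Design Briefing ends 6:25pm → clear.
Design Briefing overlaps Architecture Workshop.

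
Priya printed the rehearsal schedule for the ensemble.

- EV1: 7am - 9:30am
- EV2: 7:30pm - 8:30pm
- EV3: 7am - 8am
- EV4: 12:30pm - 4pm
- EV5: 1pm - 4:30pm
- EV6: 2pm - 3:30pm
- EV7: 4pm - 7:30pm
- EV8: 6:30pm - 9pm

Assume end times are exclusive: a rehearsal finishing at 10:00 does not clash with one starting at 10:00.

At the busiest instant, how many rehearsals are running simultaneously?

Sort all start/end points and keep a running count:
7am start EV1 → 1
7am start EV3 → 2
8am end EV3 → 1
9:30am end EV1 → 0
12:30pm start EV4 → 1
1pm start EV5 → 2
2pm start EV6 → 3
3:30pm end EV6 → 2
4pm end EV4 → 1
4pm start EV7 → 2
4:30pm end EV5 → 1
6:30pm start EV8 → 2
7:30pm end EV7 → 1
7:30pm start EV2 → 2
8:30pm end EV2 → 1
9pm end EV8 → 0
Peak is 3, at 2pm (EV4, EV5, EV6).

3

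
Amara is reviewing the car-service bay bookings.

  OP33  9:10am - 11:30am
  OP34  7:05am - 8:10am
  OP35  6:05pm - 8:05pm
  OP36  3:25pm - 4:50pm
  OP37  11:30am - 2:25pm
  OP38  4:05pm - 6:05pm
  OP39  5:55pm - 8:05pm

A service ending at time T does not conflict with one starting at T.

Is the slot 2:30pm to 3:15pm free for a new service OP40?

OP34: ends 8:10am at or before OP40 starts 2:30pm → clear.
OP33: ends 11:30am at or before OP40 starts 2:30pm → clear.
OP37: ends 2:25pm at or before OP40 starts 2:30pm → clear.
OP36: starts 3:25pm at or after OP40 ends 3:15pm → clear.
OP38: starts 4:05pm at or after OP40 ends 3:15pm → clear.
OP39: starts 5:55pm at or after OP40 ends 3:15pm → clear.
OP35: starts 6:05pm at or after OP40 ends 3:15pm → clear.

Yes — the slot is free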